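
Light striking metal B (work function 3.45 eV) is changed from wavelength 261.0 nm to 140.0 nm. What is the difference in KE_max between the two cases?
4.1057 eV

Using Einstein's equation: KE_max = hc/λ - φ

For λ₁ = 261.0 nm:
KE₁ = hc/λ₁ - φ = 4.7504 - 3.45 = 1.3004 eV

For λ₂ = 140.0 nm:
KE₂ = hc/λ₂ - φ = 8.8560 - 3.45 = 5.4060 eV

Change in KE:
ΔKE = KE₂ - KE₁ = 5.4060 - 1.3004 = 4.1057 eV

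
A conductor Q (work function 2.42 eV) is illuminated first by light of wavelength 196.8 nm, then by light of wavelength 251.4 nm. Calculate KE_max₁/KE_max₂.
1.5447

Using Einstein's equation: KE_max = hc/λ - φ

For λ₁ = 196.8 nm:
E₁ = hc/λ₁ = 6.3000 eV
KE₁ = E₁ - φ = 6.3000 - 2.42 = 3.8800 eV

For λ₂ = 251.4 nm:
E₂ = hc/λ₂ = 4.9318 eV
KE₂ = E₂ - φ = 4.9318 - 2.42 = 2.5118 eV

Ratio: KE₁/KE₂ = 3.8800/2.5118 = 1.5447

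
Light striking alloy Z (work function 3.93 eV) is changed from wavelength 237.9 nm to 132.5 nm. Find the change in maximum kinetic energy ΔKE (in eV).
4.1457 eV

Using Einstein's equation: KE_max = hc/λ - φ

For λ₁ = 237.9 nm:
KE₁ = hc/λ₁ - φ = 5.2116 - 3.93 = 1.2816 eV

For λ₂ = 132.5 nm:
KE₂ = hc/λ₂ - φ = 9.3573 - 3.93 = 5.4273 eV

Change in KE:
ΔKE = KE₂ - KE₁ = 5.4273 - 1.2816 = 4.1457 eV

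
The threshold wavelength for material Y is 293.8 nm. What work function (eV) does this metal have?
4.22 eV

At the threshold wavelength, photon energy equals work function:
φ = hc/λ₀

Calculating:
φ = (6.626×10⁻³⁴ J·s)(3×10⁸ m/s) / (293.8×10⁻⁹ m)
φ = 4.22 eV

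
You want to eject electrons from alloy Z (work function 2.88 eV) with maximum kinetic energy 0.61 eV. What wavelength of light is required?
355.26 nm

From Einstein's equation: KE_max = hc/λ - φ

Rearranging for λ:
hc/λ = KE_max + φ
λ = hc/(KE_max + φ)

Required photon energy:
E_photon = KE_max + φ = 0.61 + 2.88 = 3.49 eV

Required wavelength:
λ = hc/E_photon = (6.626×10⁻³⁴)(3×10⁸) / (3.49 × 1.602×10⁻¹⁹)
λ = 355.26 nm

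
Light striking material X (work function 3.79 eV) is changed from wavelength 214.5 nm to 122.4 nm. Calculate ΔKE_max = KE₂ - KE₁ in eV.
4.3493 eV

Using Einstein's equation: KE_max = hc/λ - φ

For λ₁ = 214.5 nm:
KE₁ = hc/λ₁ - φ = 5.7801 - 3.79 = 1.9901 eV

For λ₂ = 122.4 nm:
KE₂ = hc/λ₂ - φ = 10.1294 - 3.79 = 6.3394 eV

Change in KE:
ΔKE = KE₂ - KE₁ = 6.3394 - 1.9901 = 4.3493 eV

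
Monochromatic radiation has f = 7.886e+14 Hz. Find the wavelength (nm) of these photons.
380.16 nm

Using the wave equation: c = fλ

Solving for wavelength:
λ = c/f = (3×10⁸ m/s) / (7.886e+14 Hz)
λ = 380.16 nm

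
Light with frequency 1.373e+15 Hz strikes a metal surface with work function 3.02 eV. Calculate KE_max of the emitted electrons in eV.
2.6583 eV

Using Einstein's photoelectric equation: KE_max = hf - φ

First, calculate the photon energy:
E_photon = hf = (6.626×10⁻³⁴ J·s)(1.373e+15 Hz)
E_photon = 5.6783 eV

Then, the maximum kinetic energy:
KE_max = E_photon - φ = 5.6783 eV - 3.02 eV = 2.6583 eV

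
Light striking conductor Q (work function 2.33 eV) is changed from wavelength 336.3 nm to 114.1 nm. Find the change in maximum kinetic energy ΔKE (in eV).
7.1796 eV

Using Einstein's equation: KE_max = hc/λ - φ

For λ₁ = 336.3 nm:
KE₁ = hc/λ₁ - φ = 3.6867 - 2.33 = 1.3567 eV

For λ₂ = 114.1 nm:
KE₂ = hc/λ₂ - φ = 10.8663 - 2.33 = 8.5363 eV

Change in KE:
ΔKE = KE₂ - KE₁ = 8.5363 - 1.3567 = 7.1796 eV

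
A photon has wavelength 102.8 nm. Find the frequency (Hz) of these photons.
2.9163e+15 Hz

Using the wave equation: c = fλ

Solving for frequency:
f = c/λ = (3×10⁸ m/s) / (102.8×10⁻⁹ m)
f = 2.9163e+15 Hz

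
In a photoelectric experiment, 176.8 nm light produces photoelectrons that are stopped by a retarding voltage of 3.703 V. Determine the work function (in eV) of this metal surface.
3.31 eV

The stopping potential gives the maximum kinetic energy: KE_max = eV_s = 3.703 eV

From Einstein's photoelectric equation: KE_max = hc/λ - φ
Rearranging: φ = hc/λ - KE_max

Calculate photon energy:
E_photon = hc/λ = (6.626×10⁻³⁴ J·s)(3×10⁸ m/s) / (176.8×10⁻⁹ m) = 7.0127 eV

Therefore:
φ = 7.0127 - 3.703 = 3.31 eV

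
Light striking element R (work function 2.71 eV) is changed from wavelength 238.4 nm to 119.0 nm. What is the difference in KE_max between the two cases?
5.2182 eV

Using Einstein's equation: KE_max = hc/λ - φ

For λ₁ = 238.4 nm:
KE₁ = hc/λ₁ - φ = 5.2007 - 2.71 = 2.4907 eV

For λ₂ = 119.0 nm:
KE₂ = hc/λ₂ - φ = 10.4188 - 2.71 = 7.7088 eV

Change in KE:
ΔKE = KE₂ - KE₁ = 7.7088 - 2.4907 = 5.2182 eV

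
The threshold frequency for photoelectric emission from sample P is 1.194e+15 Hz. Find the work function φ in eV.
4.94 eV

At the threshold frequency, photon energy equals work function:
φ = hf₀

Calculating:
φ = (6.626×10⁻³⁴ J·s)(1.194e+15 Hz)
φ = 4.94 eV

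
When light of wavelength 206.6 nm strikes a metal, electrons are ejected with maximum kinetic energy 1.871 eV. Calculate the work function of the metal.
4.13 eV

From Einstein's photoelectric equation: KE_max = hf - φ = hc/λ - φ

Rearranging for φ:
φ = hc/λ - KE_max

Calculate photon energy:
E_photon = hc/λ = 6.0012 eV

Therefore:
φ = 6.0012 - 1.871 = 4.13 eV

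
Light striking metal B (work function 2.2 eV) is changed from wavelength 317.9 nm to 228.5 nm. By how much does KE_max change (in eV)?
1.5259 eV

Using Einstein's equation: KE_max = hc/λ - φ

For λ₁ = 317.9 nm:
KE₁ = hc/λ₁ - φ = 3.9001 - 2.2 = 1.7001 eV

For λ₂ = 228.5 nm:
KE₂ = hc/λ₂ - φ = 5.4260 - 2.2 = 3.2260 eV

Change in KE:
ΔKE = KE₂ - KE₁ = 3.2260 - 1.7001 = 1.5259 eV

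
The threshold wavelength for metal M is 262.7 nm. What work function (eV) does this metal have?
4.72 eV

At the threshold wavelength, photon energy equals work function:
φ = hc/λ₀

Calculating:
φ = (6.626×10⁻³⁴ J·s)(3×10⁸ m/s) / (262.7×10⁻⁹ m)
φ = 4.72 eV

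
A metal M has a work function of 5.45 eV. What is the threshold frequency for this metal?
1.3178e+15 Hz

The threshold frequency is when the photon energy equals the work function:
hf₀ = φ

Solving for f₀:
f₀ = φ/h = (5.45 eV × 1.602×10⁻¹⁹ J/eV) / (6.626×10⁻³⁴ J·s)
f₀ = 1.3178e+15 Hz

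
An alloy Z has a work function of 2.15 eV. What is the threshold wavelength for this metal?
576.67 nm

The threshold wavelength is when the photon energy equals the work function:
hc/λ₀ = φ

Solving for λ₀:
λ₀ = hc/φ = (6.626×10⁻³⁴ J·s)(3×10⁸ m/s) / (2.15 eV × 1.602×10⁻¹⁹ J/eV)
λ₀ = 576.67 nm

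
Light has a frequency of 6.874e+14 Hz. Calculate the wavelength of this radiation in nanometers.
436.13 nm

Using the wave equation: c = fλ

Solving for wavelength:
λ = c/f = (3×10⁸ m/s) / (6.874e+14 Hz)
λ = 436.13 nm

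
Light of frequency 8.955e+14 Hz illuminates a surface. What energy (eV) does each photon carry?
3.7035 eV

Using E = hf:

E = hf = (6.626×10⁻³⁴ J·s)(8.955e+14 Hz)
E = 3.7035 eV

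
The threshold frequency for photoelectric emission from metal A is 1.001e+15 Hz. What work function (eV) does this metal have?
4.14 eV

At the threshold frequency, photon energy equals work function:
φ = hf₀

Calculating:
φ = (6.626×10⁻³⁴ J·s)(1.001e+15 Hz)
φ = 4.14 eV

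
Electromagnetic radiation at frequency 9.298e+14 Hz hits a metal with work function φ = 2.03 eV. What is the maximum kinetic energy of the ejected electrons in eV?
1.8153 eV

Using Einstein's photoelectric equation: KE_max = hf - φ

First, calculate the photon energy:
E_photon = hf = (6.626×10⁻³⁴ J·s)(9.298e+14 Hz)
E_photon = 3.8453 eV

Then, the maximum kinetic energy:
KE_max = E_photon - φ = 3.8453 eV - 2.03 eV = 1.8153 eV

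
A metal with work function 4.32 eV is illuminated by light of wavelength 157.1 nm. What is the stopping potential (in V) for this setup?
3.5721 V

The stopping potential V_s satisfies: eV_s = KE_max

First, find KE_max using Einstein's equation:
E_photon = hc/λ = 7.8921 eV
KE_max = E_photon - φ = 7.8921 - 4.32 = 3.5721 eV

Since eV_s = KE_max:
V_s = KE_max/e = 3.5721 V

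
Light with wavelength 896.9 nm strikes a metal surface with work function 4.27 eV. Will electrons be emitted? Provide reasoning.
No

For photoemission, the photon energy must exceed the work function.

Photon energy: E = hc/λ = 1.3824 eV
Work function: φ = 4.27 eV

Since E_photon (1.3824 eV) < φ (4.27 eV), photoemission will NOT occur.
The threshold wavelength is λ₀ = hc/φ = 290.4 nm.
Since 896.9 nm > 290.4 nm, the photons lack sufficient energy.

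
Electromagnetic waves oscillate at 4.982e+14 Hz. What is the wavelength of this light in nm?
601.75 nm

Using the wave equation: c = fλ

Solving for wavelength:
λ = c/f = (3×10⁸ m/s) / (4.982e+14 Hz)
λ = 601.75 nm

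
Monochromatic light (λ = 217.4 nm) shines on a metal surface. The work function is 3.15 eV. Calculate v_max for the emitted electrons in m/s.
9.4767e+05 m/s

First, find the maximum kinetic energy:
E_photon = hc/λ = 5.7030 eV
KE_max = E_photon - φ = 5.7030 - 3.15 = 2.5530 eV

Convert to Joules: KE_max = 2.5530 × 1.602×10⁻¹⁹ J = 4.0904e-19 J

Then use KE = ½mv² to find velocity:
v = √(2·KE/m) = √(2 × 4.0904e-19 J / 9.109e-31 kg)
v = 9.4767e+05 m/s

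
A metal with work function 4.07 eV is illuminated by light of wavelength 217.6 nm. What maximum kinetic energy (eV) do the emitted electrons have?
1.6278 eV

Using Einstein's photoelectric equation: KE_max = hf - φ = hc/λ - φ

First, calculate the photon energy:
E_photon = hc/λ = (6.626×10⁻³⁴ J·s)(3×10⁸ m/s) / (217.6×10⁻⁹ m)
E_photon = 5.6978 eV

Then, the maximum kinetic energy:
KE_max = E_photon - φ = 5.6978 eV - 4.07 eV = 1.6278 eV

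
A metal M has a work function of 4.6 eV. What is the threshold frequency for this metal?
1.1123e+15 Hz

The threshold frequency is when the photon energy equals the work function:
hf₀ = φ

Solving for f₀:
f₀ = φ/h = (4.6 eV × 1.602×10⁻¹⁹ J/eV) / (6.626×10⁻³⁴ J·s)
f₀ = 1.1123e+15 Hz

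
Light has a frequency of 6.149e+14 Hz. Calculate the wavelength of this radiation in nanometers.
487.55 nm

Using the wave equation: c = fλ

Solving for wavelength:
λ = c/f = (3×10⁸ m/s) / (6.149e+14 Hz)
λ = 487.55 nm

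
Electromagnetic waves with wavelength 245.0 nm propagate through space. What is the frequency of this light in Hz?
1.2236e+15 Hz

Using the wave equation: c = fλ

Solving for frequency:
f = c/λ = (3×10⁸ m/s) / (245.0×10⁻⁹ m)
f = 1.2236e+15 Hz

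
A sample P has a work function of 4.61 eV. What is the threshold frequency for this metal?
1.1147e+15 Hz

The threshold frequency is when the photon energy equals the work function:
hf₀ = φ

Solving for f₀:
f₀ = φ/h = (4.61 eV × 1.602×10⁻¹⁹ J/eV) / (6.626×10⁻³⁴ J·s)
f₀ = 1.1147e+15 Hz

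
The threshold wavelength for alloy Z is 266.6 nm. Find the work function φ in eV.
4.65 eV

At the threshold wavelength, photon energy equals work function:
φ = hc/λ₀

Calculating:
φ = (6.626×10⁻³⁴ J·s)(3×10⁸ m/s) / (266.6×10⁻⁹ m)
φ = 4.65 eV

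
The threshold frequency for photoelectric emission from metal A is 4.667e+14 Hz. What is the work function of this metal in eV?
1.93 eV

At the threshold frequency, photon energy equals work function:
φ = hf₀

Calculating:
φ = (6.626×10⁻³⁴ J·s)(4.667e+14 Hz)
φ = 1.93 eV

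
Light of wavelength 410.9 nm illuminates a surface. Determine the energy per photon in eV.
3.0174 eV

Using E = hf = hc/λ:

E = hc/λ = (6.626×10⁻³⁴ J·s)(3×10⁸ m/s) / (410.9×10⁻⁹ m)
E = 3.0174 eV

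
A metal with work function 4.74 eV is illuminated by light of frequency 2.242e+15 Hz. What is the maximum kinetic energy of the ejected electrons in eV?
4.5322 eV

Using Einstein's photoelectric equation: KE_max = hf - φ

First, calculate the photon energy:
E_photon = hf = (6.626×10⁻³⁴ J·s)(2.242e+15 Hz)
E_photon = 9.2722 eV

Then, the maximum kinetic energy:
KE_max = E_photon - φ = 9.2722 eV - 4.74 eV = 4.5322 eV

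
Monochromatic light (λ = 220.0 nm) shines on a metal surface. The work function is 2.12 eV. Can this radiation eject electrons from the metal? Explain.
Yes

For photoemission, the photon energy must exceed the work function.

Photon energy: E = hc/λ = 5.6356 eV
Work function: φ = 2.12 eV

Since E_photon (5.6356 eV) > φ (2.12 eV), photoemission WILL occur.
The threshold wavelength is λ₀ = hc/φ = 584.8 nm.
Since 220.0 nm < 584.8 nm, the light has sufficient energy.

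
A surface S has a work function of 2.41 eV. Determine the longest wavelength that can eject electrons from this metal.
514.46 nm

The threshold wavelength is when the photon energy equals the work function:
hc/λ₀ = φ

Solving for λ₀:
λ₀ = hc/φ = (6.626×10⁻³⁴ J·s)(3×10⁸ m/s) / (2.41 eV × 1.602×10⁻¹⁹ J/eV)
λ₀ = 514.46 nm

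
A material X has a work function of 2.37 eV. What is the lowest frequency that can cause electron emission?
5.7306e+14 Hz

The threshold frequency is when the photon energy equals the work function:
hf₀ = φ

Solving for f₀:
f₀ = φ/h = (2.37 eV × 1.602×10⁻¹⁹ J/eV) / (6.626×10⁻³⁴ J·s)
f₀ = 5.7306e+14 Hz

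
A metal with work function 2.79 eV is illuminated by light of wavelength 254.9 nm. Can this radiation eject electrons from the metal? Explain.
Yes

For photoemission, the photon energy must exceed the work function.

Photon energy: E = hc/λ = 4.8640 eV
Work function: φ = 2.79 eV

Since E_photon (4.8640 eV) > φ (2.79 eV), photoemission WILL occur.
The threshold wavelength is λ₀ = hc/φ = 444.4 nm.
Since 254.9 nm < 444.4 nm, the light has sufficient energy.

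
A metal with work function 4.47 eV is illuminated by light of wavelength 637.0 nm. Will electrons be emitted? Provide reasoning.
No

For photoemission, the photon energy must exceed the work function.

Photon energy: E = hc/λ = 1.9464 eV
Work function: φ = 4.47 eV

Since E_photon (1.9464 eV) < φ (4.47 eV), photoemission will NOT occur.
The threshold wavelength is λ₀ = hc/φ = 277.4 nm.
Since 637.0 nm > 277.4 nm, the photons lack sufficient energy.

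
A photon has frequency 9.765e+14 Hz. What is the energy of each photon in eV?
4.0385 eV

Using E = hf:

E = hf = (6.626×10⁻³⁴ J·s)(9.765e+14 Hz)
E = 4.0385 eV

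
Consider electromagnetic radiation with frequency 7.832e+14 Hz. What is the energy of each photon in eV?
3.2391 eV

Using E = hf:

E = hf = (6.626×10⁻³⁴ J·s)(7.832e+14 Hz)
E = 3.2391 eV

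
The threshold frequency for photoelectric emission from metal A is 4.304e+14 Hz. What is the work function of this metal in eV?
1.78 eV

At the threshold frequency, photon energy equals work function:
φ = hf₀

Calculating:
φ = (6.626×10⁻³⁴ J·s)(4.304e+14 Hz)
φ = 1.78 eV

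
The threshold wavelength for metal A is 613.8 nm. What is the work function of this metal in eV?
2.02 eV

At the threshold wavelength, photon energy equals work function:
φ = hc/λ₀

Calculating:
φ = (6.626×10⁻³⁴ J·s)(3×10⁸ m/s) / (613.8×10⁻⁹ m)
φ = 2.02 eV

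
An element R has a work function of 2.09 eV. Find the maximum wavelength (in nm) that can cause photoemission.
593.23 nm

The threshold wavelength is when the photon energy equals the work function:
hc/λ₀ = φ

Solving for λ₀:
λ₀ = hc/φ = (6.626×10⁻³⁴ J·s)(3×10⁸ m/s) / (2.09 eV × 1.602×10⁻¹⁹ J/eV)
λ₀ = 593.23 nm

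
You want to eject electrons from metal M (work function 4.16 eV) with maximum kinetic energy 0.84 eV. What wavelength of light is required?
247.97 nm

From Einstein's equation: KE_max = hc/λ - φ

Rearranging for λ:
hc/λ = KE_max + φ
λ = hc/(KE_max + φ)

Required photon energy:
E_photon = KE_max + φ = 0.84 + 4.16 = 5.00 eV

Required wavelength:
λ = hc/E_photon = (6.626×10⁻³⁴)(3×10⁸) / (5.00 × 1.602×10⁻¹⁹)
λ = 247.97 nm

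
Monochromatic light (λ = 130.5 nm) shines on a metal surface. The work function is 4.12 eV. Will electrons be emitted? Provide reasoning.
Yes

For photoemission, the photon energy must exceed the work function.

Photon energy: E = hc/λ = 9.5007 eV
Work function: φ = 4.12 eV

Since E_photon (9.5007 eV) > φ (4.12 eV), photoemission WILL occur.
The threshold wavelength is λ₀ = hc/φ = 300.9 nm.
Since 130.5 nm < 300.9 nm, the light has sufficient energy.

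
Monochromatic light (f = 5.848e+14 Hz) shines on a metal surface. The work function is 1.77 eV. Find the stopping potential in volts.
0.6485 V

The stopping potential V_s satisfies: eV_s = KE_max

First, find KE_max using Einstein's equation:
E_photon = hf = (6.626×10⁻³⁴ J·s)(5.848e+14 Hz) = 2.4185 eV
KE_max = E_photon - φ = 2.4185 - 1.77 = 0.6485 eV

Since eV_s = KE_max:
V_s = KE_max/e = 0.6485 V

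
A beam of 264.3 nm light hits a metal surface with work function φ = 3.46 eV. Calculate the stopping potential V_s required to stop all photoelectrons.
1.2310 V

The stopping potential V_s satisfies: eV_s = KE_max

First, find KE_max using Einstein's equation:
E_photon = hc/λ = 4.6910 eV
KE_max = E_photon - φ = 4.6910 - 3.46 = 1.2310 eV

Since eV_s = KE_max:
V_s = KE_max/e = 1.2310 V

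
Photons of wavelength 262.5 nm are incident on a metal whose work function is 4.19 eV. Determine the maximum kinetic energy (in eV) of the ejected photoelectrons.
0.5332 eV

Using Einstein's photoelectric equation: KE_max = hf - φ = hc/λ - φ

First, calculate the photon energy:
E_photon = hc/λ = (6.626×10⁻³⁴ J·s)(3×10⁸ m/s) / (262.5×10⁻⁹ m)
E_photon = 4.7232 eV

Then, the maximum kinetic energy:
KE_max = E_photon - φ = 4.7232 eV - 4.19 eV = 0.5332 eV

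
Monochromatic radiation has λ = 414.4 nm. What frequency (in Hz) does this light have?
7.2344e+14 Hz

Using the wave equation: c = fλ

Solving for frequency:
f = c/λ = (3×10⁸ m/s) / (414.4×10⁻⁹ m)
f = 7.2344e+14 Hz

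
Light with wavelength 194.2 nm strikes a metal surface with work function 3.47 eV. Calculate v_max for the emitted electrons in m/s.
1.0125e+06 m/s

First, find the maximum kinetic energy:
E_photon = hc/λ = 6.3844 eV
KE_max = E_photon - φ = 6.3844 - 3.47 = 2.9144 eV

Convert to Joules: KE_max = 2.9144 × 1.602×10⁻¹⁹ J = 4.6693e-19 J

Then use KE = ½mv² to find velocity:
v = √(2·KE/m) = √(2 × 4.6693e-19 J / 9.109e-31 kg)
v = 1.0125e+06 m/s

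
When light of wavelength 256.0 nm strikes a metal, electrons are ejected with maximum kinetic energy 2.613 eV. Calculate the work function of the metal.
2.23 eV

From Einstein's photoelectric equation: KE_max = hf - φ = hc/λ - φ

Rearranging for φ:
φ = hc/λ - KE_max

Calculate photon energy:
E_photon = hc/λ = 4.8431 eV

Therefore:
φ = 4.8431 - 2.613 = 2.23 eV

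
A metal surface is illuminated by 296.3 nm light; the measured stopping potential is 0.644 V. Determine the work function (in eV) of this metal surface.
3.54 eV

The stopping potential gives the maximum kinetic energy: KE_max = eV_s = 0.644 eV

From Einstein's photoelectric equation: KE_max = hc/λ - φ
Rearranging: φ = hc/λ - KE_max

Calculate photon energy:
E_photon = hc/λ = (6.626×10⁻³⁴ J·s)(3×10⁸ m/s) / (296.3×10⁻⁹ m) = 4.1844 eV

Therefore:
φ = 4.1844 - 0.644 = 3.54 eV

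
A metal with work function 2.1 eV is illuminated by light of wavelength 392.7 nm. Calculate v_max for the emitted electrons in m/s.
6.0983e+05 m/s

First, find the maximum kinetic energy:
E_photon = hc/λ = 3.1572 eV
KE_max = E_photon - φ = 3.1572 - 2.1 = 1.0572 eV

Convert to Joules: KE_max = 1.0572 × 1.602×10⁻¹⁹ J = 1.6939e-19 J

Then use KE = ½mv² to find velocity:
v = √(2·KE/m) = √(2 × 1.6939e-19 J / 9.109e-31 kg)
v = 6.0983e+05 m/s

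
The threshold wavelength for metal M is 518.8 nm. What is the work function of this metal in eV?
2.39 eV

At the threshold wavelength, photon energy equals work function:
φ = hc/λ₀

Calculating:
φ = (6.626×10⁻³⁴ J·s)(3×10⁸ m/s) / (518.8×10⁻⁹ m)
φ = 2.39 eV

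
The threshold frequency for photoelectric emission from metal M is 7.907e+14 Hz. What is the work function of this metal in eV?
3.27 eV

At the threshold frequency, photon energy equals work function:
φ = hf₀

Calculating:
φ = (6.626×10⁻³⁴ J·s)(7.907e+14 Hz)
φ = 3.27 eV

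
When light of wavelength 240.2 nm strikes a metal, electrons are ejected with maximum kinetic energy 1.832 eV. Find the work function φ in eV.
3.33 eV

From Einstein's photoelectric equation: KE_max = hf - φ = hc/λ - φ

Rearranging for φ:
φ = hc/λ - KE_max

Calculate photon energy:
E_photon = hc/λ = 5.1617 eV

Therefore:
φ = 5.1617 - 1.832 = 3.33 eV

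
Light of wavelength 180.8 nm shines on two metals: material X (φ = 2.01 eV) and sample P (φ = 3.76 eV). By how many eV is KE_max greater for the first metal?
1.7500 eV

Using KE_max = hc/λ - φ for each metal:

Photon energy: E = hc/λ = 6.8575 eV

For material X (φ₁ = 2.01 eV):
KE₁ = E - φ₁ = 6.8575 - 2.01 = 4.8475 eV

For sample P (φ₂ = 3.76 eV):
KE₂ = E - φ₂ = 6.8575 - 3.76 = 3.0975 eV

Difference:
ΔKE = KE₁ - KE₂ = 4.8475 - 3.0975 = 1.7500 eV

Note: The difference equals the difference in work functions: 3.76 - 2.01 = 1.75 eV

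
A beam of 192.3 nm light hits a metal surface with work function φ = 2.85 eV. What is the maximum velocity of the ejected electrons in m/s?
1.1249e+06 m/s

First, find the maximum kinetic energy:
E_photon = hc/λ = 6.4474 eV
KE_max = E_photon - φ = 6.4474 - 2.85 = 3.5974 eV

Convert to Joules: KE_max = 3.5974 × 1.602×10⁻¹⁹ J = 5.7637e-19 J

Then use KE = ½mv² to find velocity:
v = √(2·KE/m) = √(2 × 5.7637e-19 J / 9.109e-31 kg)
v = 1.1249e+06 m/s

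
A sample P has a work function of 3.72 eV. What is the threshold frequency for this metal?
8.9949e+14 Hz

The threshold frequency is when the photon energy equals the work function:
hf₀ = φ

Solving for f₀:
f₀ = φ/h = (3.72 eV × 1.602×10⁻¹⁹ J/eV) / (6.626×10⁻³⁴ J·s)
f₀ = 8.9949e+14 Hz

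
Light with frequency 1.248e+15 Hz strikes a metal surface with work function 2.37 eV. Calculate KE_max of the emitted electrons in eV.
2.7913 eV

Using Einstein's photoelectric equation: KE_max = hf - φ

First, calculate the photon energy:
E_photon = hf = (6.626×10⁻³⁴ J·s)(1.248e+15 Hz)
E_photon = 5.1613 eV

Then, the maximum kinetic energy:
KE_max = E_photon - φ = 5.1613 eV - 2.37 eV = 2.7913 eV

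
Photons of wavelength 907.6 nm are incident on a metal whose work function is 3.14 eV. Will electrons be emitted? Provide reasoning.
No

For photoemission, the photon energy must exceed the work function.

Photon energy: E = hc/λ = 1.3661 eV
Work function: φ = 3.14 eV

Since E_photon (1.3661 eV) < φ (3.14 eV), photoemission will NOT occur.
The threshold wavelength is λ₀ = hc/φ = 394.9 nm.
Since 907.6 nm > 394.9 nm, the photons lack sufficient energy.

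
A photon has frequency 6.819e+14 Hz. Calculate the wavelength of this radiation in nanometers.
439.64 nm

Using the wave equation: c = fλ

Solving for wavelength:
λ = c/f = (3×10⁸ m/s) / (6.819e+14 Hz)
λ = 439.64 nm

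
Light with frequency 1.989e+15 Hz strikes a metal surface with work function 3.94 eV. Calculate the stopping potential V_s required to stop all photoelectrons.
4.2858 V

The stopping potential V_s satisfies: eV_s = KE_max

First, find KE_max using Einstein's equation:
E_photon = hf = (6.626×10⁻³⁴ J·s)(1.989e+15 Hz) = 8.2258 eV
KE_max = E_photon - φ = 8.2258 - 3.94 = 4.2858 eV

Since eV_s = KE_max:
V_s = KE_max/e = 4.2858 V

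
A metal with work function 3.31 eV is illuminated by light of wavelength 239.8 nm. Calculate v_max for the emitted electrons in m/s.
8.0895e+05 m/s

First, find the maximum kinetic energy:
E_photon = hc/λ = 5.1703 eV
KE_max = E_photon - φ = 5.1703 - 3.31 = 1.8603 eV

Convert to Joules: KE_max = 1.8603 × 1.602×10⁻¹⁹ J = 2.9806e-19 J

Then use KE = ½mv² to find velocity:
v = √(2·KE/m) = √(2 × 2.9806e-19 J / 9.109e-31 kg)
v = 8.0895e+05 m/s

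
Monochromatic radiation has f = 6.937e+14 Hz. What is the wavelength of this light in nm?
432.16 nm

Using the wave equation: c = fλ

Solving for wavelength:
λ = c/f = (3×10⁸ m/s) / (6.937e+14 Hz)
λ = 432.16 nm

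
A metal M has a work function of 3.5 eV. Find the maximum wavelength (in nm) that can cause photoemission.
354.24 nm

The threshold wavelength is when the photon energy equals the work function:
hc/λ₀ = φ

Solving for λ₀:
λ₀ = hc/φ = (6.626×10⁻³⁴ J·s)(3×10⁸ m/s) / (3.5 eV × 1.602×10⁻¹⁹ J/eV)
λ₀ = 354.24 nm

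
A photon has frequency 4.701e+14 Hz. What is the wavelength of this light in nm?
637.72 nm

Using the wave equation: c = fλ

Solving for wavelength:
λ = c/f = (3×10⁸ m/s) / (4.701e+14 Hz)
λ = 637.72 nm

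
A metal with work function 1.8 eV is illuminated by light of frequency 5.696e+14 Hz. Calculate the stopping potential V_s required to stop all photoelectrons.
0.5557 V

The stopping potential V_s satisfies: eV_s = KE_max

First, find KE_max using Einstein's equation:
E_photon = hf = (6.626×10⁻³⁴ J·s)(5.696e+14 Hz) = 2.3557 eV
KE_max = E_photon - φ = 2.3557 - 1.8 = 0.5557 eV

Since eV_s = KE_max:
V_s = KE_max/e = 0.5557 V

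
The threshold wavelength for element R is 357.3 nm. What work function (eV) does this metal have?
3.47 eV

At the threshold wavelength, photon energy equals work function:
φ = hc/λ₀

Calculating:
φ = (6.626×10⁻³⁴ J·s)(3×10⁸ m/s) / (357.3×10⁻⁹ m)
φ = 3.47 eV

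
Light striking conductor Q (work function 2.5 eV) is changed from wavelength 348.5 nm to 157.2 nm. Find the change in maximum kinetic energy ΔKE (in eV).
4.3294 eV

Using Einstein's equation: KE_max = hc/λ - φ

For λ₁ = 348.5 nm:
KE₁ = hc/λ₁ - φ = 3.5577 - 2.5 = 1.0577 eV

For λ₂ = 157.2 nm:
KE₂ = hc/λ₂ - φ = 7.8870 - 2.5 = 5.3870 eV

Change in KE:
ΔKE = KE₂ - KE₁ = 5.3870 - 1.0577 = 4.3294 eV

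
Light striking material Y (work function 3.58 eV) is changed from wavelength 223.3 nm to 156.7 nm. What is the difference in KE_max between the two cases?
2.3598 eV

Using Einstein's equation: KE_max = hc/λ - φ

For λ₁ = 223.3 nm:
KE₁ = hc/λ₁ - φ = 5.5524 - 3.58 = 1.9724 eV

For λ₂ = 156.7 nm:
KE₂ = hc/λ₂ - φ = 7.9122 - 3.58 = 4.3322 eV

Change in KE:
ΔKE = KE₂ - KE₁ = 4.3322 - 1.9724 = 2.3598 eV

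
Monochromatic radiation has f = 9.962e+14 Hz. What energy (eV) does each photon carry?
4.1200 eV

Using E = hf:

E = hf = (6.626×10⁻³⁴ J·s)(9.962e+14 Hz)
E = 4.1200 eV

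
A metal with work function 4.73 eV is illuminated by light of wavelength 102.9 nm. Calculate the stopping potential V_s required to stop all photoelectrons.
7.3190 V

The stopping potential V_s satisfies: eV_s = KE_max

First, find KE_max using Einstein's equation:
E_photon = hc/λ = 12.0490 eV
KE_max = E_photon - φ = 12.0490 - 4.73 = 7.3190 eV

Since eV_s = KE_max:
V_s = KE_max/e = 7.3190 V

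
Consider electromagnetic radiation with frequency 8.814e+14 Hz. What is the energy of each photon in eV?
3.6452 eV

Using E = hf:

E = hf = (6.626×10⁻³⁴ J·s)(8.814e+14 Hz)
E = 3.6452 eV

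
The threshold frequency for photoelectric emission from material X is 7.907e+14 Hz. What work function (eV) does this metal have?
3.27 eV

At the threshold frequency, photon energy equals work function:
φ = hf₀

Calculating:
φ = (6.626×10⁻³⁴ J·s)(7.907e+14 Hz)
φ = 3.27 eV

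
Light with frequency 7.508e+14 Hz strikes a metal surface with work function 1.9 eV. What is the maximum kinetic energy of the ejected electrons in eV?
1.2051 eV

Using Einstein's photoelectric equation: KE_max = hf - φ

First, calculate the photon energy:
E_photon = hf = (6.626×10⁻³⁴ J·s)(7.508e+14 Hz)
E_photon = 3.1051 eV

Then, the maximum kinetic energy:
KE_max = E_photon - φ = 3.1051 eV - 1.9 eV = 1.2051 eV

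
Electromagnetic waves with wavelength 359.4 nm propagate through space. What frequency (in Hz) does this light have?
8.3415e+14 Hz

Using the wave equation: c = fλ

Solving for frequency:
f = c/λ = (3×10⁸ m/s) / (359.4×10⁻⁹ m)
f = 8.3415e+14 Hz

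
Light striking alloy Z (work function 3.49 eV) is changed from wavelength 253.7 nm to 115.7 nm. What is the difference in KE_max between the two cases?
5.8290 eV

Using Einstein's equation: KE_max = hc/λ - φ

For λ₁ = 253.7 nm:
KE₁ = hc/λ₁ - φ = 4.8870 - 3.49 = 1.3970 eV

For λ₂ = 115.7 nm:
KE₂ = hc/λ₂ - φ = 10.7160 - 3.49 = 7.2260 eV

Change in KE:
ΔKE = KE₂ - KE₁ = 7.2260 - 1.3970 = 5.8290 eV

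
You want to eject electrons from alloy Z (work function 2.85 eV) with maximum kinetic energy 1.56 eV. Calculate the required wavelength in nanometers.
281.14 nm

From Einstein's equation: KE_max = hc/λ - φ

Rearranging for λ:
hc/λ = KE_max + φ
λ = hc/(KE_max + φ)

Required photon energy:
E_photon = KE_max + φ = 1.56 + 2.85 = 4.41 eV

Required wavelength:
λ = hc/E_photon = (6.626×10⁻³⁴)(3×10⁸) / (4.41 × 1.602×10⁻¹⁹)
λ = 281.14 nm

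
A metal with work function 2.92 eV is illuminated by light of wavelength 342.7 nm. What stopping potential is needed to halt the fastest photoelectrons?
0.6979 V

The stopping potential V_s satisfies: eV_s = KE_max

First, find KE_max using Einstein's equation:
E_photon = hc/λ = 3.6179 eV
KE_max = E_photon - φ = 3.6179 - 2.92 = 0.6979 eV

Since eV_s = KE_max:
V_s = KE_max/e = 0.6979 V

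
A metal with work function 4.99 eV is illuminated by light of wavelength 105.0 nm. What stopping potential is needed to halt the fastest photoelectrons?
6.8180 V

The stopping potential V_s satisfies: eV_s = KE_max

First, find KE_max using Einstein's equation:
E_photon = hc/λ = 11.8080 eV
KE_max = E_photon - φ = 11.8080 - 4.99 = 6.8180 eV

Since eV_s = KE_max:
V_s = KE_max/e = 6.8180 V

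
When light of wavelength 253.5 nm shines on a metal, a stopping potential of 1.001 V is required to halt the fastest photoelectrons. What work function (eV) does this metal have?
3.89 eV

The stopping potential gives the maximum kinetic energy: KE_max = eV_s = 1.001 eV

From Einstein's photoelectric equation: KE_max = hc/λ - φ
Rearranging: φ = hc/λ - KE_max

Calculate photon energy:
E_photon = hc/λ = (6.626×10⁻³⁴ J·s)(3×10⁸ m/s) / (253.5×10⁻⁹ m) = 4.8909 eV

Therefore:
φ = 4.8909 - 1.001 = 3.89 eV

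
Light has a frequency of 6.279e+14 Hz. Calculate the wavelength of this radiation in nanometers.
477.45 nm

Using the wave equation: c = fλ

Solving for wavelength:
λ = c/f = (3×10⁸ m/s) / (6.279e+14 Hz)
λ = 477.45 nm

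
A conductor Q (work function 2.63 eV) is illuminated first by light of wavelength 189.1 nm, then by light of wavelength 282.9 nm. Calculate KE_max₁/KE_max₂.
2.2404

Using Einstein's equation: KE_max = hc/λ - φ

For λ₁ = 189.1 nm:
E₁ = hc/λ₁ = 6.5565 eV
KE₁ = E₁ - φ = 6.5565 - 2.63 = 3.9265 eV

For λ₂ = 282.9 nm:
E₂ = hc/λ₂ = 4.3826 eV
KE₂ = E₂ - φ = 4.3826 - 2.63 = 1.7526 eV

Ratio: KE₁/KE₂ = 3.9265/1.7526 = 2.2404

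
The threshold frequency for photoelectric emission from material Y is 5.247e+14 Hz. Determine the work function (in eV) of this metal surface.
2.17 eV

At the threshold frequency, photon energy equals work function:
φ = hf₀

Calculating:
φ = (6.626×10⁻³⁴ J·s)(5.247e+14 Hz)
φ = 2.17 eV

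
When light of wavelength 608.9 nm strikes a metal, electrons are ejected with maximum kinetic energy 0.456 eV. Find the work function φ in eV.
1.58 eV

From Einstein's photoelectric equation: KE_max = hf - φ = hc/λ - φ

Rearranging for φ:
φ = hc/λ - KE_max

Calculate photon energy:
E_photon = hc/λ = 2.0362 eV

Therefore:
φ = 2.0362 - 0.456 = 1.58 eV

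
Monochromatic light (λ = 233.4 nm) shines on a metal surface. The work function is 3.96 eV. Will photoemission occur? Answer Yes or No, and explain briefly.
Yes

For photoemission, the photon energy must exceed the work function.

Photon energy: E = hc/λ = 5.3121 eV
Work function: φ = 3.96 eV

Since E_photon (5.3121 eV) > φ (3.96 eV), photoemission WILL occur.
The threshold wavelength is λ₀ = hc/φ = 313.1 nm.
Since 233.4 nm < 313.1 nm, the light has sufficient energy.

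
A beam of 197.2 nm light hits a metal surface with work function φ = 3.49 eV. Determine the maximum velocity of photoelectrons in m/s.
9.9195e+05 m/s

First, find the maximum kinetic energy:
E_photon = hc/λ = 6.2872 eV
KE_max = E_photon - φ = 6.2872 - 3.49 = 2.7972 eV

Convert to Joules: KE_max = 2.7972 × 1.602×10⁻¹⁹ J = 4.4817e-19 J

Then use KE = ½mv² to find velocity:
v = √(2·KE/m) = √(2 × 4.4817e-19 J / 9.109e-31 kg)
v = 9.9195e+05 m/s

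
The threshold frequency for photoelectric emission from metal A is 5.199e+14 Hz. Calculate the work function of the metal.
2.15 eV

At the threshold frequency, photon energy equals work function:
φ = hf₀

Calculating:
φ = (6.626×10⁻³⁴ J·s)(5.199e+14 Hz)
φ = 2.15 eV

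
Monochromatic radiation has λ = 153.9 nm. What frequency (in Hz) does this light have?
1.9480e+15 Hz

Using the wave equation: c = fλ

Solving for frequency:
f = c/λ = (3×10⁸ m/s) / (153.9×10⁻⁹ m)
f = 1.9480e+15 Hz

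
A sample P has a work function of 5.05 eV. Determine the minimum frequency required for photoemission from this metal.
1.2211e+15 Hz

The threshold frequency is when the photon energy equals the work function:
hf₀ = φ

Solving for f₀:
f₀ = φ/h = (5.05 eV × 1.602×10⁻¹⁹ J/eV) / (6.626×10⁻³⁴ J·s)
f₀ = 1.2211e+15 Hz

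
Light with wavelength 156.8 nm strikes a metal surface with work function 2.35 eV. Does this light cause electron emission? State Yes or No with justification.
Yes

For photoemission, the photon energy must exceed the work function.

Photon energy: E = hc/λ = 7.9072 eV
Work function: φ = 2.35 eV

Since E_photon (7.9072 eV) > φ (2.35 eV), photoemission WILL occur.
The threshold wavelength is λ₀ = hc/φ = 527.6 nm.
Since 156.8 nm < 527.6 nm, the light has sufficient energy.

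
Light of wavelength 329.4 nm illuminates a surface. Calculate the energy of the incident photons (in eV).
3.7639 eV

Using E = hf = hc/λ:

E = hc/λ = (6.626×10⁻³⁴ J·s)(3×10⁸ m/s) / (329.4×10⁻⁹ m)
E = 3.7639 eV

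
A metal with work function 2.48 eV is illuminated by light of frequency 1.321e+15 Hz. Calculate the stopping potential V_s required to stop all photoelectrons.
2.9832 V

The stopping potential V_s satisfies: eV_s = KE_max

First, find KE_max using Einstein's equation:
E_photon = hf = (6.626×10⁻³⁴ J·s)(1.321e+15 Hz) = 5.4632 eV
KE_max = E_photon - φ = 5.4632 - 2.48 = 2.9832 eV

Since eV_s = KE_max:
V_s = KE_max/e = 2.9832 V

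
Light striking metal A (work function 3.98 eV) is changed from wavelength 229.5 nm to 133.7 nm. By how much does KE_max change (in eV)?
3.8710 eV

Using Einstein's equation: KE_max = hc/λ - φ

For λ₁ = 229.5 nm:
KE₁ = hc/λ₁ - φ = 5.4024 - 3.98 = 1.4224 eV

For λ₂ = 133.7 nm:
KE₂ = hc/λ₂ - φ = 9.2733 - 3.98 = 5.2933 eV

Change in KE:
ΔKE = KE₂ - KE₁ = 5.2933 - 1.4224 = 3.8710 eV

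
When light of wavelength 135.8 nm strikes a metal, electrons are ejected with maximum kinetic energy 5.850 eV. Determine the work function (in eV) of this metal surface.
3.28 eV

From Einstein's photoelectric equation: KE_max = hf - φ = hc/λ - φ

Rearranging for φ:
φ = hc/λ - KE_max

Calculate photon energy:
E_photon = hc/λ = 9.1299 eV

Therefore:
φ = 9.1299 - 5.850 = 3.28 eV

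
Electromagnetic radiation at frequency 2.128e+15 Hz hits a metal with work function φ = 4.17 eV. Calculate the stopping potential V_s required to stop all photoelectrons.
4.6307 V

The stopping potential V_s satisfies: eV_s = KE_max

First, find KE_max using Einstein's equation:
E_photon = hf = (6.626×10⁻³⁴ J·s)(2.128e+15 Hz) = 8.8007 eV
KE_max = E_photon - φ = 8.8007 - 4.17 = 4.6307 eV

Since eV_s = KE_max:
V_s = KE_max/e = 4.6307 V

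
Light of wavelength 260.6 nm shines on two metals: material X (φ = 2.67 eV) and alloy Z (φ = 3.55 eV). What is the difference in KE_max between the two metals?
0.8800 eV

Using KE_max = hc/λ - φ for each metal:

Photon energy: E = hc/λ = 4.7576 eV

For material X (φ₁ = 2.67 eV):
KE₁ = E - φ₁ = 4.7576 - 2.67 = 2.0876 eV

For alloy Z (φ₂ = 3.55 eV):
KE₂ = E - φ₂ = 4.7576 - 3.55 = 1.2076 eV

Difference:
ΔKE = KE₁ - KE₂ = 2.0876 - 1.2076 = 0.8800 eV

Note: The difference equals the difference in work functions: 3.55 - 2.67 = 0.88 eV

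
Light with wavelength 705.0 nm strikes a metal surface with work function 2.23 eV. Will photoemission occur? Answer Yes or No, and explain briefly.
No

For photoemission, the photon energy must exceed the work function.

Photon energy: E = hc/λ = 1.7586 eV
Work function: φ = 2.23 eV

Since E_photon (1.7586 eV) < φ (2.23 eV), photoemission will NOT occur.
The threshold wavelength is λ₀ = hc/φ = 556.0 nm.
Since 705.0 nm > 556.0 nm, the photons lack sufficient energy.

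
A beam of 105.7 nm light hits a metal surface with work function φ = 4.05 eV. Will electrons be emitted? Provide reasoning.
Yes

For photoemission, the photon energy must exceed the work function.

Photon energy: E = hc/λ = 11.7298 eV
Work function: φ = 4.05 eV

Since E_photon (11.7298 eV) > φ (4.05 eV), photoemission WILL occur.
The threshold wavelength is λ₀ = hc/φ = 306.1 nm.
Since 105.7 nm < 306.1 nm, the light has sufficient energy.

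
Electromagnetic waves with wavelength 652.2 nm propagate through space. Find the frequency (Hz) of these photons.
4.5966e+14 Hz

Using the wave equation: c = fλ

Solving for frequency:
f = c/λ = (3×10⁸ m/s) / (652.2×10⁻⁹ m)
f = 4.5966e+14 Hz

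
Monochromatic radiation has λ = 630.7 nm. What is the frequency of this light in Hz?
4.7533e+14 Hz

Using the wave equation: c = fλ

Solving for frequency:
f = c/λ = (3×10⁸ m/s) / (630.7×10⁻⁹ m)
f = 4.7533e+14 Hz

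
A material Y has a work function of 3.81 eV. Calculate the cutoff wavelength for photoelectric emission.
325.42 nm

The threshold wavelength is when the photon energy equals the work function:
hc/λ₀ = φ

Solving for λ₀:
λ₀ = hc/φ = (6.626×10⁻³⁴ J·s)(3×10⁸ m/s) / (3.81 eV × 1.602×10⁻¹⁹ J/eV)
λ₀ = 325.42 nm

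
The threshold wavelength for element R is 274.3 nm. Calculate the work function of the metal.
4.52 eV

At the threshold wavelength, photon energy equals work function:
φ = hc/λ₀

Calculating:
φ = (6.626×10⁻³⁴ J·s)(3×10⁸ m/s) / (274.3×10⁻⁹ m)
φ = 4.52 eV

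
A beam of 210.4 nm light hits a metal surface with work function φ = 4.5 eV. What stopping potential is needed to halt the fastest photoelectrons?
1.3928 V

The stopping potential V_s satisfies: eV_s = KE_max

First, find KE_max using Einstein's equation:
E_photon = hc/λ = 5.8928 eV
KE_max = E_photon - φ = 5.8928 - 4.5 = 1.3928 eV

Since eV_s = KE_max:
V_s = KE_max/e = 1.3928 V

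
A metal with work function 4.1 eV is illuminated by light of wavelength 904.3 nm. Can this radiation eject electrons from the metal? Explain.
No

For photoemission, the photon energy must exceed the work function.

Photon energy: E = hc/λ = 1.3711 eV
Work function: φ = 4.1 eV

Since E_photon (1.3711 eV) < φ (4.1 eV), photoemission will NOT occur.
The threshold wavelength is λ₀ = hc/φ = 302.4 nm.
Since 904.3 nm > 302.4 nm, the photons lack sufficient energy.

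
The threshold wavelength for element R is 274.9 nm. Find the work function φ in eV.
4.51 eV

At the threshold wavelength, photon energy equals work function:
φ = hc/λ₀

Calculating:
φ = (6.626×10⁻³⁴ J·s)(3×10⁸ m/s) / (274.9×10⁻⁹ m)
φ = 4.51 eV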